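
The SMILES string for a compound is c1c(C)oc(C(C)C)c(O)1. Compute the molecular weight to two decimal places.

140.18 g/mol

Atom tally by fragment:
  furan ring core → C:4 H:4 O:1
  (− 3 ring H displaced by substituents)
  + CH3 → C:1 H:3
  + CH(CH3)2 → C:3 H:7
  + OH → O:1 H:1
Element totals:
  C: 8
  H: 12
  O: 2
Molecular formula: C8H12O2.
  M = 8(12.011) + 12(1.008) + 2(15.999)
    = 96.088 + 12.096 + 31.998 = 140.182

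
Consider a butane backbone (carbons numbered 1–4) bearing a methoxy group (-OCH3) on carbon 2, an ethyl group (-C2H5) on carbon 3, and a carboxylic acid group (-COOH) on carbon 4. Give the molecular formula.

C8H16O3

Atom tally by fragment:
  CH3 → C:1 H:3
  CH(OCH3) → C:2 H:4 O:1
  CH(C2H5) → C:3 H:6
  CH2COOH → C:2 H:3 O:2
Element totals:
  C: 8
  H: 16
  O: 3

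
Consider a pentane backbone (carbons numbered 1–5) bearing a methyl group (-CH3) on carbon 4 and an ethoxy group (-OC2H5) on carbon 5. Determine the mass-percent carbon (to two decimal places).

73.78%

Atom tally by fragment:
  CH3 → C:1 H:3
  CH2 → C:1 H:2
  CH2 → C:1 H:2
  CH(CH3) → C:2 H:4
  CH2OC2H5 → C:3 H:7 O:1
Element totals:
  C: 8
  H: 18
  O: 1
Molecular formula: C8H18O.
Molar mass = 130.231 g/mol.
Mass from C: 8 × 12.011 = 96.088 g/mol.
%C = 96.088 / 130.231 × 100 = 73.78%.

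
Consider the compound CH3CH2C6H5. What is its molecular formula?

C8H10

Atom tally by fragment:
  CH3 → C:1 H:3
  CH2C6H5 → C:7 H:7
Element totals:
  C: 8
  H: 10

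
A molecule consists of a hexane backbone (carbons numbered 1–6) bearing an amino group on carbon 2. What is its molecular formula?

C6H15N

Atom tally by fragment:
  CH3 → C:1 H:3
  CH(NH2) → C:1 H:3 N:1
  CH2 → C:1 H:2
  CH2 → C:1 H:2
  CH2 → C:1 H:2
  CH3 → C:1 H:3
Element totals:
  C: 6
  H: 15
  N: 1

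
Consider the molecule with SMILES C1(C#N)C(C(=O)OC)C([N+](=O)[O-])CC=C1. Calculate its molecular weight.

210.19 g/mol

Atom tally by fragment:
  cyclohexene ring core → C:6 H:10
  (− 3 ring H displaced by substituents)
  + CN → C:1 N:1
  + COOCH3 → C:2 H:3 O:2
  + NO2 → N:1 O:2
Element totals:
  C: 9
  H: 10
  N: 2
  O: 4
Molecular formula: C9H10N2O4.
  M = 9(12.011) + 10(1.008) + 2(14.007) + 4(15.999)
    = 108.099 + 10.080 + 28.014 + 63.996 = 210.189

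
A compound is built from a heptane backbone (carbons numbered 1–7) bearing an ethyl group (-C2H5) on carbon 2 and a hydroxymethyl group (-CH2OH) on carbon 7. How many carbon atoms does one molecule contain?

Atom tally by fragment:
  CH3 → C:1 H:3
  CH(C2H5) → C:3 H:6
  CH2 → C:1 H:2
  CH2 → C:1 H:2
  CH2 → C:1 H:2
  CH2 → C:1 H:2
  CH2CH2OH → C:2 H:5 O:1
Element totals:
  C: 10
  H: 22
  O: 1

10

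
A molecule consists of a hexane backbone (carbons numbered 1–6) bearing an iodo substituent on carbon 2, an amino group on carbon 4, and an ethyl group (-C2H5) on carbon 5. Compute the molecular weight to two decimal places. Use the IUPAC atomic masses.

Atom tally by fragment:
  CH3 → C:1 H:3
  CH(I) → C:1 H:1 I:1
  CH2 → C:1 H:2
  CH(NH2) → C:1 H:3 N:1
  CH(C2H5) → C:3 H:6
  CH3 → C:1 H:3
Element totals:
  C: 8
  H: 18
  I: 1
  N: 1
Molecular formula: C8H18IN.
  M = 8(12.011) + 18(1.008) + 126.904 + 14.007
    = 96.088 + 18.144 + 126.904 + 14.007 = 255.143

255.14 g/mol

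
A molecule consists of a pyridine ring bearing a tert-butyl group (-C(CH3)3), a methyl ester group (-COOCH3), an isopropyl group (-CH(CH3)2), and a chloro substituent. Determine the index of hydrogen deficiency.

5

Atom tally by fragment:
  pyridine ring core → C:5 H:5 N:1
  (− 4 ring H displaced by substituents)
  + C(CH3)3 → C:4 H:9
  + COOCH3 → C:2 H:3 O:2
  + CH(CH3)2 → C:3 H:7
  + Cl → Cl:1
Element totals:
  C: 14
  H: 20
  Cl: 1
  N: 1
  O: 2
Molecular formula: C14H20ClNO2.
DoU = (2C + 2 + N − H − X) / 2 = (2·14 + 2 + 1 − 20 − 1) / 2 = 5.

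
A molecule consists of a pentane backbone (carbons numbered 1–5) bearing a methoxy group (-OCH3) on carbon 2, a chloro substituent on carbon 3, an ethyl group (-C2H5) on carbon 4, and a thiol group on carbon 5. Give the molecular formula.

C8H17ClOS

Atom tally by fragment:
  CH3 → C:1 H:3
  CH(OCH3) → C:2 H:4 O:1
  CH(Cl) → C:1 H:1 Cl:1
  CH(C2H5) → C:3 H:6
  CH2SH → C:1 H:3 S:1
Element totals:
  C: 8
  H: 17
  Cl: 1
  O: 1
  S: 1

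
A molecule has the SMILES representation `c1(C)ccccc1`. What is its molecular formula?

Atom tally by fragment:
  benzene ring core → C:6 H:6
  (− 1 ring H displaced by substituents)
  + CH3 → C:1 H:3
Element totals:
  C: 7
  H: 8

C7H8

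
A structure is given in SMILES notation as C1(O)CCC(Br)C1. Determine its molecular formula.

Atom tally by fragment:
  cyclopentane ring core → C:5 H:10
  (− 2 ring H displaced by substituents)
  + OH → O:1 H:1
  + Br → Br:1
Element totals:
  C: 5
  H: 9
  Br: 1
  O: 1

C5H9BrO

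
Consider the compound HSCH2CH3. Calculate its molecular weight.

Element totals:
  C: 2
  H: 6
  S: 1
Molecular formula: C2H6S.
  M = 2(12.011) + 6(1.008) + 32.06
    = 24.022 + 6.048 + 32.060 = 62.130

62.13 g/mol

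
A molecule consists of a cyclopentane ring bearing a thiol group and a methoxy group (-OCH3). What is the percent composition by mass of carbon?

54.50%

Atom tally by fragment:
  cyclopentane ring core → C:5 H:10
  (− 2 ring H displaced by substituents)
  + SH → S:1 H:1
  + OCH3 → C:1 H:3 O:1
Element totals:
  C: 6
  H: 12
  O: 1
  S: 1
Molecular formula: C6H12OS.
Molar mass = 132.221 g/mol.
Mass from C: 6 × 12.011 = 72.066 g/mol.
%C = 72.066 / 132.221 × 100 = 54.50%.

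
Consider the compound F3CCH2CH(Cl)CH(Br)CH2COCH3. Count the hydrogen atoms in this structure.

9

Atom tally by fragment:
  F3CCH2 → C:2 H:2 F:3
  CH(Cl) → C:1 H:1 Cl:1
  CH(Br) → C:1 H:1 Br:1
  CH2COCH3 → C:3 H:5 O:1
Element totals:
  C: 7
  H: 9
  Br: 1
  Cl: 1
  F: 3
  O: 1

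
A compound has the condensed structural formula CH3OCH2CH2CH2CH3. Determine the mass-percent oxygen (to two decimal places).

18.15%

Atom tally by fragment:
  CH3OCH2 → C:2 H:5 O:1
  CH2 → C:1 H:2
  CH2 → C:1 H:2
  CH3 → C:1 H:3
Element totals:
  C: 5
  H: 12
  O: 1
Molecular formula: C5H12O.
Molar mass = 88.150 g/mol.
Mass from O: 1 × 15.999 = 15.999 g/mol.
%O = 15.999 / 88.150 × 100 = 18.15%.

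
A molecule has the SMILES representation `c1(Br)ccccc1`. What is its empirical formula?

Atom tally by fragment:
  benzene ring core → C:6 H:6
  (− 1 ring H displaced by substituents)
  + Br → Br:1
Element totals:
  C: 6
  H: 5
  Br: 1
Molecular formula: C6H5Br.
gcd of subscripts (1, 6, 5) = 1, so the empirical formula equals the molecular formula.

C6H5Br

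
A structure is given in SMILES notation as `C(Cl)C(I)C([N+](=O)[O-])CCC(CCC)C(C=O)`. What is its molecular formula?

C11H19ClINO3

Atom tally by fragment:
  ClCH2 → C:1 H:2 Cl:1
  CH(I) → C:1 H:1 I:1
  CH(NO2) → C:1 H:1 N:1 O:2
  CH2 → C:1 H:2
  CH2 → C:1 H:2
  CH(CH2CH2CH3) → C:4 H:8
  CH2CHO → C:2 H:3 O:1
Element totals:
  C: 11
  H: 19
  Cl: 1
  I: 1
  N: 1
  O: 3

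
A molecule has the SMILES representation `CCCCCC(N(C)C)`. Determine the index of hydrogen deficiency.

0

Atom tally by fragment:
  CH3 → C:1 H:3
  CH2 → C:1 H:2
  CH2 → C:1 H:2
  CH2 → C:1 H:2
  CH2 → C:1 H:2
  CH2N(CH3)2 → C:3 H:8 N:1
Element totals:
  C: 8
  H: 19
  N: 1
Molecular formula: C8H19N.
DoU = (2C + 2 + N − H − X) / 2 = (2·8 + 2 + 1 − 19 − 0) / 2 = 0.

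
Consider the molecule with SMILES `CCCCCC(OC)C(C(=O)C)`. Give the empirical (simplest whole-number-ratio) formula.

Atom tally by fragment:
  CH3 → C:1 H:3
  CH2 → C:1 H:2
  CH2 → C:1 H:2
  CH2 → C:1 H:2
  CH2 → C:1 H:2
  CH(OCH3) → C:2 H:4 O:1
  CH2COCH3 → C:3 H:5 O:1
Element totals:
  C: 10
  H: 20
  O: 2
Molecular formula: C10H20O2.
gcd of subscripts = 2; dividing each by 2:
  C: 10/2 = 5
  H: 20/2 = 10
  O: 2/2 = 1

C5H10O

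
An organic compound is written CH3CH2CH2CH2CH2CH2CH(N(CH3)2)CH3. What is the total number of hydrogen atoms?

23

Atom tally by fragment:
  CH3 → C:1 H:3
  CH2 → C:1 H:2
  CH2 → C:1 H:2
  CH2 → C:1 H:2
  CH2 → C:1 H:2
  CH2 → C:1 H:2
  CH(N(CH3)2) → C:3 H:7 N:1
  CH3 → C:1 H:3
Element totals:
  C: 10
  H: 23
  N: 1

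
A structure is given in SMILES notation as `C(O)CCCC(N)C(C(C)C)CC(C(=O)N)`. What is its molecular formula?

Atom tally by fragment:
  HOCH2 → C:1 H:3 O:1
  CH2 → C:1 H:2
  CH2 → C:1 H:2
  CH2 → C:1 H:2
  CH(NH2) → C:1 H:3 N:1
  CH(CH(CH3)2) → C:4 H:8
  CH2 → C:1 H:2
  CH2CONH2 → C:2 H:4 O:1 N:1
Element totals:
  C: 12
  H: 26
  N: 2
  O: 2

C12H26N2O2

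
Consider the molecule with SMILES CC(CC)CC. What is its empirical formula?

C3H7

Atom tally by fragment:
  CH3 → C:1 H:3
  CH(C2H5) → C:3 H:6
  CH2 → C:1 H:2
  CH3 → C:1 H:3
Element totals:
  C: 6
  H: 14
Molecular formula: C6H14.
gcd of subscripts = 2; dividing each by 2:
  C: 6/2 = 3
  H: 14/2 = 7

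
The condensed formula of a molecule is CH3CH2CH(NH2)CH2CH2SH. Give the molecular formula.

Element totals:
  C: 5
  H: 13
  N: 1
  S: 1

C5H13NS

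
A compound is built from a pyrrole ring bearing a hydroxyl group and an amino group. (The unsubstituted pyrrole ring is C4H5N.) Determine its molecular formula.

C4H6N2O

Atom tally by fragment:
  pyrrole ring core → C:4 H:5 N:1
  (− 2 ring H displaced by substituents)
  + OH → O:1 H:1
  + NH2 → N:1 H:2
Element totals:
  C: 4
  H: 6
  N: 2
  O: 1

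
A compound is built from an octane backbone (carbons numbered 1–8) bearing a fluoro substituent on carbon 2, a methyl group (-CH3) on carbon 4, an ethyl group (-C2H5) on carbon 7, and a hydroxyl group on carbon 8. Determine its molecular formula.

C11H23FO

Atom tally by fragment:
  CH3 → C:1 H:3
  CH(F) → C:1 H:1 F:1
  CH2 → C:1 H:2
  CH(CH3) → C:2 H:4
  CH2 → C:1 H:2
  CH2 → C:1 H:2
  CH(C2H5) → C:3 H:6
  CH2OH → C:1 H:3 O:1
Element totals:
  C: 11
  H: 23
  F: 1
  O: 1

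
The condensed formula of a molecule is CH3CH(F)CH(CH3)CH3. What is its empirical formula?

Atom tally by fragment:
  CH3 → C:1 H:3
  CH(F) → C:1 H:1 F:1
  CH(CH3) → C:2 H:4
  CH3 → C:1 H:3
Element totals:
  C: 5
  H: 11
  F: 1
Molecular formula: C5H11F.
gcd of subscripts (5, 1, 11) = 1, so the empirical formula equals the molecular formula.

C5H11F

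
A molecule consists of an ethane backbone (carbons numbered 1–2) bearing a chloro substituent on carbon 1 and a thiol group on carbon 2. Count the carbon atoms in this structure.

Atom tally by fragment:
  ClCH2 → C:1 H:2 Cl:1
  CH2SH → C:1 H:3 S:1
Element totals:
  C: 2
  H: 5
  Cl: 1
  S: 1

2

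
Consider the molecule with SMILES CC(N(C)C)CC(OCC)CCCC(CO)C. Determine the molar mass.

Atom tally by fragment:
  CH3 → C:1 H:3
  CH(N(CH3)2) → C:3 H:7 N:1
  CH2 → C:1 H:2
  CH(OC2H5) → C:3 H:6 O:1
  CH2 → C:1 H:2
  CH2 → C:1 H:2
  CH2 → C:1 H:2
  CH(CH2OH) → C:2 H:4 O:1
  CH3 → C:1 H:3
Element totals:
  C: 14
  H: 31
  N: 1
  O: 2
Molecular formula: C14H31NO2.
  M = 14(12.011) + 31(1.008) + 14.007 + 2(15.999)
    = 168.154 + 31.248 + 14.007 + 31.998 = 245.407

245.41 g/mol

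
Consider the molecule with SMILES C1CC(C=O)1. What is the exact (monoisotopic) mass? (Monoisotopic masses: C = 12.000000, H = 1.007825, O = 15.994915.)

70.0419

Atom tally by fragment:
  cyclopropane ring core → C:3 H:6
  (− 1 ring H displaced by substituents)
  + CHO → C:1 H:1 O:1
Element totals:
  C: 4
  H: 6
  O: 1
Molecular formula: C4H6O.
  M = 4(12.0) + 6(1.007825) + 15.994915
    = 48.000000 + 6.046950 + 15.994915 = 70.041865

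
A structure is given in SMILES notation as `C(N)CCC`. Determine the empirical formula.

Atom tally by fragment:
  H2NCH2 → C:1 H:4 N:1
  CH2 → C:1 H:2
  CH2 → C:1 H:2
  CH3 → C:1 H:3
Element totals:
  C: 4
  H: 11
  N: 1
Molecular formula: C4H11N.
gcd of subscripts (4, 11, 1) = 1, so the empirical formula equals the molecular formula.

C4H11N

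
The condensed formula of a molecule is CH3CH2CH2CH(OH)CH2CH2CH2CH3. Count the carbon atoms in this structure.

8

Atom tally by fragment:
  CH3 → C:1 H:3
  CH2 → C:1 H:2
  CH2 → C:1 H:2
  CH(OH) → C:1 H:2 O:1
  CH2 → C:1 H:2
  CH2 → C:1 H:2
  CH2 → C:1 H:2
  CH3 → C:1 H:3
Element totals:
  C: 8
  H: 18
  O: 1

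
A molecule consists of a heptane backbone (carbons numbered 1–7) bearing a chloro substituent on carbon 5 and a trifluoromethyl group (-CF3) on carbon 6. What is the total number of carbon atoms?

Atom tally by fragment:
  CH3 → C:1 H:3
  CH2 → C:1 H:2
  CH2 → C:1 H:2
  CH2 → C:1 H:2
  CH(Cl) → C:1 H:1 Cl:1
  CH(CF3) → C:2 H:1 F:3
  CH3 → C:1 H:3
Element totals:
  C: 8
  H: 14
  Cl: 1
  F: 3

8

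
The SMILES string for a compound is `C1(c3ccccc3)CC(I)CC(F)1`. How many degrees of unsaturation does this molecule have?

5

Atom tally by fragment:
  cyclopentane ring core → C:5 H:10
  (− 3 ring H displaced by substituents)
  + C6H5 → C:6 H:5
  + I → I:1
  + F → F:1
Element totals:
  C: 11
  H: 12
  F: 1
  I: 1
Molecular formula: C11H12FI.
DoU = (2C + 2 + N − H − X) / 2 = (2·11 + 2 + 0 − 12 − 2) / 2 = 5.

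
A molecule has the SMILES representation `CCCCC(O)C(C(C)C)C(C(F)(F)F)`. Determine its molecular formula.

C11H21F3O

Atom tally by fragment:
  CH3 → C:1 H:3
  CH2 → C:1 H:2
  CH2 → C:1 H:2
  CH2 → C:1 H:2
  CH(OH) → C:1 H:2 O:1
  CH(CH(CH3)2) → C:4 H:8
  CH2CF3 → C:2 H:2 F:3
Element totals:
  C: 11
  H: 21
  F: 3
  O: 1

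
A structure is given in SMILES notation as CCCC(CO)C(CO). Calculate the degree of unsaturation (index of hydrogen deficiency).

0

Atom tally by fragment:
  CH3 → C:1 H:3
  CH2 → C:1 H:2
  CH2 → C:1 H:2
  CH(CH2OH) → C:2 H:4 O:1
  CH2CH2OH → C:2 H:5 O:1
Element totals:
  C: 7
  H: 16
  O: 2
Molecular formula: C7H16O2.
DoU = (2C + 2 + N − H − X) / 2 = (2·7 + 2 + 0 − 16 − 0) / 2 = 0.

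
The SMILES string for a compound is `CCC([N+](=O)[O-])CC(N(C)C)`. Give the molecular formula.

C7H16N2O2

Atom tally by fragment:
  CH3 → C:1 H:3
  CH2 → C:1 H:2
  CH(NO2) → C:1 H:1 N:1 O:2
  CH2 → C:1 H:2
  CH2N(CH3)2 → C:3 H:8 N:1
Element totals:
  C: 7
  H: 16
  N: 2
  O: 2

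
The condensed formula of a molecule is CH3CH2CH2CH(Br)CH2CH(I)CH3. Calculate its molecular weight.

Element totals:
  C: 7
  H: 14
  Br: 1
  I: 1
Molecular formula: C7H14BrI.
  M = 7(12.011) + 14(1.008) + 79.904 + 126.904
    = 84.077 + 14.112 + 79.904 + 126.904 = 304.997

305.00 g/mol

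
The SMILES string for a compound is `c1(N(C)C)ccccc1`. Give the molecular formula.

C8H11N

Atom tally by fragment:
  benzene ring core → C:6 H:6
  (− 1 ring H displaced by substituents)
  + N(CH3)2 → N:1 C:2 H:6
Element totals:
  C: 8
  H: 11
  N: 1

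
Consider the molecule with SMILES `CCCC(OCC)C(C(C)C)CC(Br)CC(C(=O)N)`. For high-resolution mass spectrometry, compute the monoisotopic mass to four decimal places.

335.1460

Atom tally by fragment:
  CH3 → C:1 H:3
  CH2 → C:1 H:2
  CH2 → C:1 H:2
  CH(OC2H5) → C:3 H:6 O:1
  CH(CH(CH3)2) → C:4 H:8
  CH2 → C:1 H:2
  CH(Br) → C:1 H:1 Br:1
  CH2 → C:1 H:2
  CH2CONH2 → C:2 H:4 O:1 N:1
Element totals:
  C: 15
  H: 30
  Br: 1
  N: 1
  O: 2
Molecular formula: C15H30BrNO2.
  M = 15(12.0) + 30(1.007825) + 78.918338 + 14.003074 + 2(15.994915)
    = 180.000000 + 30.234750 + 78.918338 + 14.003074 + 31.989830 = 335.145992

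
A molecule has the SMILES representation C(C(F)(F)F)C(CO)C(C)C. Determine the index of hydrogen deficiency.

0

Atom tally by fragment:
  F3CCH2 → C:2 H:2 F:3
  CH(CH2OH) → C:2 H:4 O:1
  CH(CH3) → C:2 H:4
  CH3 → C:1 H:3
Element totals:
  C: 7
  H: 13
  F: 3
  O: 1
Molecular formula: C7H13F3O.
DoU = (2C + 2 + N − H − X) / 2 = (2·7 + 2 + 0 − 13 − 3) / 2 = 0.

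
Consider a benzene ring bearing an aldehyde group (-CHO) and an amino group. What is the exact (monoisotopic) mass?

121.0528

Atom tally by fragment:
  benzene ring core → C:6 H:6
  (− 2 ring H displaced by substituents)
  + CHO → C:1 H:1 O:1
  + NH2 → N:1 H:2
Element totals:
  C: 7
  H: 7
  N: 1
  O: 1
Molecular formula: C7H7NO.
  M = 7(12.0) + 7(1.007825) + 14.003074 + 15.994915
    = 84.000000 + 7.054775 + 14.003074 + 15.994915 = 121.052764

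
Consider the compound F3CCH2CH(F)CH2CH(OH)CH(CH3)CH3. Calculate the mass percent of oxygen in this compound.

Element totals:
  C: 8
  H: 14
  F: 4
  O: 1
Molecular formula: C8H14F4O.
Molar mass = 202.191 g/mol.
Mass from O: 1 × 15.999 = 15.999 g/mol.
%O = 15.999 / 202.191 × 100 = 7.91%.

7.91%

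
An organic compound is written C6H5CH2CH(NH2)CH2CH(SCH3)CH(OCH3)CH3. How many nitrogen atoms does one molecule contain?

Atom tally by fragment:
  C6H5CH2 → C:7 H:7
  CH(NH2) → C:1 H:3 N:1
  CH2 → C:1 H:2
  CH(SCH3) → C:2 H:4 S:1
  CH(OCH3) → C:2 H:4 O:1
  CH3 → C:1 H:3
Element totals:
  C: 14
  H: 23
  N: 1
  O: 1
  S: 1

1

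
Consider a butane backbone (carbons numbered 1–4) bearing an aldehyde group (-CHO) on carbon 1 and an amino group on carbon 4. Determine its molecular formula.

C5H11NO

Atom tally by fragment:
  OHCCH2 → C:2 H:3 O:1
  CH2 → C:1 H:2
  CH2 → C:1 H:2
  CH2NH2 → C:1 H:4 N:1
Element totals:
  C: 5
  H: 11
  N: 1
  O: 1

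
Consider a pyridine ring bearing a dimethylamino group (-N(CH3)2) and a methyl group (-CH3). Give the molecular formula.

Atom tally by fragment:
  pyridine ring core → C:5 H:5 N:1
  (− 2 ring H displaced by substituents)
  + N(CH3)2 → N:1 C:2 H:6
  + CH3 → C:1 H:3
Element totals:
  C: 8
  H: 12
  N: 2

C8H12N2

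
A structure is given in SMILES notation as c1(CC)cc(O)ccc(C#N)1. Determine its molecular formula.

Atom tally by fragment:
  benzene ring core → C:6 H:6
  (− 3 ring H displaced by substituents)
  + C2H5 → C:2 H:5
  + OH → O:1 H:1
  + CN → C:1 N:1
Element totals:
  C: 9
  H: 9
  N: 1
  O: 1

C9H9NO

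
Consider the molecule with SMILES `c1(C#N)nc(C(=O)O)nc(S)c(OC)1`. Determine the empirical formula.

C7H5N3O3S

Atom tally by fragment:
  pyrimidine ring core → C:4 H:4 N:2
  (− 4 ring H displaced by substituents)
  + CN → C:1 N:1
  + COOH → C:1 H:1 O:2
  + SH → S:1 H:1
  + OCH3 → C:1 H:3 O:1
Element totals:
  C: 7
  H: 5
  N: 3
  O: 3
  S: 1
Molecular formula: C7H5N3O3S.
gcd of subscripts (7, 5, 3, 3, 1) = 1, so the empirical formula equals the molecular formula.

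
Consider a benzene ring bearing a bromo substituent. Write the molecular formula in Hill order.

Atom tally by fragment:
  benzene ring core → C:6 H:6
  (− 1 ring H displaced by substituents)
  + Br → Br:1
Element totals:
  C: 6
  H: 5
  Br: 1

C6H5Br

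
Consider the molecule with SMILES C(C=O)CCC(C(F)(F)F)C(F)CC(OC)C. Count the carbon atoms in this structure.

11

Atom tally by fragment:
  OHCCH2 → C:2 H:3 O:1
  CH2 → C:1 H:2
  CH2 → C:1 H:2
  CH(CF3) → C:2 H:1 F:3
  CH(F) → C:1 H:1 F:1
  CH2 → C:1 H:2
  CH(OCH3) → C:2 H:4 O:1
  CH3 → C:1 H:3
Element totals:
  C: 11
  H: 18
  F: 4
  O: 2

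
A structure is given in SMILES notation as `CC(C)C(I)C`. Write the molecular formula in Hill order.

Atom tally by fragment:
  CH3 → C:1 H:3
  CH(CH3) → C:2 H:4
  CH(I) → C:1 H:1 I:1
  CH3 → C:1 H:3
Element totals:
  C: 5
  H: 11
  I: 1

C5H11I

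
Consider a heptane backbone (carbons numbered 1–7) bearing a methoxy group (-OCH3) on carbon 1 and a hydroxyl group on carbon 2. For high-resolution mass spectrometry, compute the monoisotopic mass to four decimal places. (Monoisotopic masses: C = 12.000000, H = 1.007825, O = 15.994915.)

Atom tally by fragment:
  CH3OCH2 → C:2 H:5 O:1
  CH(OH) → C:1 H:2 O:1
  CH2 → C:1 H:2
  CH2 → C:1 H:2
  CH2 → C:1 H:2
  CH2 → C:1 H:2
  CH3 → C:1 H:3
Element totals:
  C: 8
  H: 18
  O: 2
Molecular formula: C8H18O2.
  M = 8(12.0) + 18(1.007825) + 2(15.994915)
    = 96.000000 + 18.140850 + 31.989830 = 146.130680

146.1307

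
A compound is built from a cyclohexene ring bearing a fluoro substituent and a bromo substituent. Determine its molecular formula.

C6H8BrF

Atom tally by fragment:
  cyclohexene ring core → C:6 H:10
  (− 2 ring H displaced by substituents)
  + F → F:1
  + Br → Br:1
Element totals:
  C: 6
  H: 8
  Br: 1
  F: 1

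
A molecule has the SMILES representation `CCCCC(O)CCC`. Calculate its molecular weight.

Atom tally by fragment:
  CH3 → C:1 H:3
  CH2 → C:1 H:2
  CH2 → C:1 H:2
  CH2 → C:1 H:2
  CH(OH) → C:1 H:2 O:1
  CH2 → C:1 H:2
  CH2 → C:1 H:2
  CH3 → C:1 H:3
Element totals:
  C: 8
  H: 18
  O: 1
Molecular formula: C8H18O.
  M = 8(12.011) + 18(1.008) + 15.999
    = 96.088 + 18.144 + 15.999 = 130.231

130.23 g/mol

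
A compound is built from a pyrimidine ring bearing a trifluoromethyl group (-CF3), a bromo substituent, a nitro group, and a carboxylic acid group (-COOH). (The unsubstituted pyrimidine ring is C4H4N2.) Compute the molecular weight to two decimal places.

Atom tally by fragment:
  pyrimidine ring core → C:4 H:4 N:2
  (− 4 ring H displaced by substituents)
  + CF3 → C:1 F:3
  + Br → Br:1
  + NO2 → N:1 O:2
  + COOH → C:1 H:1 O:2
Element totals:
  C: 6
  H: 1
  Br: 1
  F: 3
  N: 3
  O: 4
Molecular formula: C6HBrF3N3O4.
  M = 6(12.011) + 1.008 + 79.904 + 3(18.998) + 3(14.007) + 4(15.999)
    = 72.066 + 1.008 + 79.904 + 56.994 + 42.021 + 63.996 = 315.989

315.99 g/mol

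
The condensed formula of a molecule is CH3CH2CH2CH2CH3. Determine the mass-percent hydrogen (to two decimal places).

16.76%

Atom tally by fragment:
  CH3 → C:1 H:3
  CH2 → C:1 H:2
  CH2 → C:1 H:2
  CH2 → C:1 H:2
  CH3 → C:1 H:3
Element totals:
  C: 5
  H: 12
Molecular formula: C5H12.
Molar mass = 72.151 g/mol.
Mass from H: 12 × 1.008 = 12.096 g/mol.
%H = 12.096 / 72.151 × 100 = 16.76%.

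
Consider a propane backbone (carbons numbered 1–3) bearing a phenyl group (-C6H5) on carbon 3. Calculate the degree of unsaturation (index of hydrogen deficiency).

4

Atom tally by fragment:
  CH3 → C:1 H:3
  CH2 → C:1 H:2
  CH2C6H5 → C:7 H:7
Element totals:
  C: 9
  H: 12
Molecular formula: C9H12.
DoU = (2C + 2 + N − H − X) / 2 = (2·9 + 2 + 0 − 12 − 0) / 2 = 4.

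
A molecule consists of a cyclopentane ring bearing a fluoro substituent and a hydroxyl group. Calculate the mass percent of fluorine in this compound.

18.25%

Atom tally by fragment:
  cyclopentane ring core → C:5 H:10
  (− 2 ring H displaced by substituents)
  + F → F:1
  + OH → O:1 H:1
Element totals:
  C: 5
  H: 9
  F: 1
  O: 1
Molecular formula: C5H9FO.
Molar mass = 104.124 g/mol.
Mass from F: 1 × 18.998 = 18.998 g/mol.
%F = 18.998 / 104.124 × 100 = 18.25%.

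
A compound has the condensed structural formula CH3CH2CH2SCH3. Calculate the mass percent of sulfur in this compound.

35.55%

Atom tally by fragment:
  CH3 → C:1 H:3
  CH2 → C:1 H:2
  CH2SCH3 → C:2 H:5 S:1
Element totals:
  C: 4
  H: 10
  S: 1
Molecular formula: C4H10S.
Molar mass = 90.184 g/mol.
Mass from S: 1 × 32.06 = 32.060 g/mol.
%S = 32.060 / 90.184 × 100 = 35.55%.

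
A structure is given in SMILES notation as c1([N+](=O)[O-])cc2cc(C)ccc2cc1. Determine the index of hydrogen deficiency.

Atom tally by fragment:
  naphthalene ring system core → C:10 H:8
  (− 2 ring H displaced by substituents)
  + NO2 → N:1 O:2
  + CH3 → C:1 H:3
Element totals:
  C: 11
  H: 9
  N: 1
  O: 2
Molecular formula: C11H9NO2.
DoU = (2C + 2 + N − H − X) / 2 = (2·11 + 2 + 1 − 9 − 0) / 2 = 8.

8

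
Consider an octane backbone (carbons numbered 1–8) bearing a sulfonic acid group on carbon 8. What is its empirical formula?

Atom tally by fragment:
  CH3 → C:1 H:3
  CH2 → C:1 H:2
  CH2 → C:1 H:2
  CH2 → C:1 H:2
  CH2 → C:1 H:2
  CH2 → C:1 H:2
  CH2 → C:1 H:2
  CH2SO3H → C:1 H:3 S:1 O:3
Element totals:
  C: 8
  H: 18
  O: 3
  S: 1
Molecular formula: C8H18O3S.
gcd of subscripts (8, 18, 3, 1) = 1, so the empirical formula equals the molecular formula.

C8H18O3S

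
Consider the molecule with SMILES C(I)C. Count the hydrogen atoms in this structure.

5

Atom tally by fragment:
  ICH2 → C:1 H:2 I:1
  CH3 → C:1 H:3
Element totals:
  C: 2
  H: 5
  I: 1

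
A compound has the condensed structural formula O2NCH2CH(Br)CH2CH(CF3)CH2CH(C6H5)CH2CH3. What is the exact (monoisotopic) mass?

381.0551

Element totals:
  C: 15
  H: 19
  Br: 1
  F: 3
  N: 1
  O: 2
Molecular formula: C15H19BrF3NO2.
  M = 15(12.0) + 19(1.007825) + 78.918338 + 3(18.998403) + 14.003074 + 2(15.994915)
    = 180.000000 + 19.148675 + 78.918338 + 56.995209 + 14.003074 + 31.989830 = 381.055126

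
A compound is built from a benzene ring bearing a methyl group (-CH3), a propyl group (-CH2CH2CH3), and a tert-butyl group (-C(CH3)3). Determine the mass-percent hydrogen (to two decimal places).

11.65%

Atom tally by fragment:
  benzene ring core → C:6 H:6
  (− 3 ring H displaced by substituents)
  + CH3 → C:1 H:3
  + CH2CH2CH3 → C:3 H:7
  + C(CH3)3 → C:4 H:9
Element totals:
  C: 14
  H: 22
Molecular formula: C14H22.
Molar mass = 190.330 g/mol.
Mass from H: 22 × 1.008 = 22.176 g/mol.
%H = 22.176 / 190.330 × 100 = 11.65%.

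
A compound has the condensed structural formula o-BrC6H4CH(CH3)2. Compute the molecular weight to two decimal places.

199.09 g/mol

Atom tally by fragment:
  benzene ring core → C:6 H:6
  (− 2 ring H displaced by substituents)
  + Br → Br:1
  + CH(CH3)2 → C:3 H:7
Element totals:
  C: 9
  H: 11
  Br: 1
Molecular formula: C9H11Br.
  M = 9(12.011) + 11(1.008) + 79.904
    = 108.099 + 11.088 + 79.904 = 199.091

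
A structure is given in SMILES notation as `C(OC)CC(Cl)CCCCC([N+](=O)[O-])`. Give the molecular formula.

Atom tally by fragment:
  CH3OCH2 → C:2 H:5 O:1
  CH2 → C:1 H:2
  CH(Cl) → C:1 H:1 Cl:1
  CH2 → C:1 H:2
  CH2 → C:1 H:2
  CH2 → C:1 H:2
  CH2 → C:1 H:2
  CH2NO2 → C:1 H:2 N:1 O:2
Element totals:
  C: 9
  H: 18
  Cl: 1
  N: 1
  O: 3

C9H18ClNO3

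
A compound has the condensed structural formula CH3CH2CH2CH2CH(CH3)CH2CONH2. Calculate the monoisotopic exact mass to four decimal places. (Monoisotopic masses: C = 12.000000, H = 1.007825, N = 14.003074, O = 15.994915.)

Atom tally by fragment:
  CH3 → C:1 H:3
  CH2 → C:1 H:2
  CH2 → C:1 H:2
  CH2 → C:1 H:2
  CH(CH3) → C:2 H:4
  CH2CONH2 → C:2 H:4 O:1 N:1
Element totals:
  C: 8
  H: 17
  N: 1
  O: 1
Molecular formula: C8H17NO.
  M = 8(12.0) + 17(1.007825) + 14.003074 + 15.994915
    = 96.000000 + 17.133025 + 14.003074 + 15.994915 = 143.131014

143.1310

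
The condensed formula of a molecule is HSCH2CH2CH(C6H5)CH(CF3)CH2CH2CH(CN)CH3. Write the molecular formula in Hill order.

C16H20F3NS

Element totals:
  C: 16
  H: 20
  F: 3
  N: 1
  S: 1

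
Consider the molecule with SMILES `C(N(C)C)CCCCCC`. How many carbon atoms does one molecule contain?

Atom tally by fragment:
  (CH3)2NCH2 → C:3 H:8 N:1
  CH2 → C:1 H:2
  CH2 → C:1 H:2
  CH2 → C:1 H:2
  CH2 → C:1 H:2
  CH2 → C:1 H:2
  CH3 → C:1 H:3
Element totals:
  C: 9
  H: 21
  N: 1

9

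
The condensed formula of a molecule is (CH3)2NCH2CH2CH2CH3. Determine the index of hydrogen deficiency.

0

Atom tally by fragment:
  (CH3)2NCH2 → C:3 H:8 N:1
  CH2 → C:1 H:2
  CH2 → C:1 H:2
  CH3 → C:1 H:3
Element totals:
  C: 6
  H: 15
  N: 1
Molecular formula: C6H15N.
DoU = (2C + 2 + N − H − X) / 2 = (2·6 + 2 + 1 − 15 − 0) / 2 = 0.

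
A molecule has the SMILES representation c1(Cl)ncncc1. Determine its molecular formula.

C4H3ClN2

Atom tally by fragment:
  pyrimidine ring core → C:4 H:4 N:2
  (− 1 ring H displaced by substituents)
  + Cl → Cl:1
Element totals:
  C: 4
  H: 3
  Cl: 1
  N: 2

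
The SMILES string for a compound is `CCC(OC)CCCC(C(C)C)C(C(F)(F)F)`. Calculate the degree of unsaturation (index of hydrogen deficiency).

Atom tally by fragment:
  CH3 → C:1 H:3
  CH2 → C:1 H:2
  CH(OCH3) → C:2 H:4 O:1
  CH2 → C:1 H:2
  CH2 → C:1 H:2
  CH2 → C:1 H:2
  CH(CH(CH3)2) → C:4 H:8
  CH2CF3 → C:2 H:2 F:3
Element totals:
  C: 13
  H: 25
  F: 3
  O: 1
Molecular formula: C13H25F3O.
DoU = (2C + 2 + N − H − X) / 2 = (2·13 + 2 + 0 − 25 − 3) / 2 = 0.

0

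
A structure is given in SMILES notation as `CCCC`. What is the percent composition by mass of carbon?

Atom tally by fragment:
  CH3 → C:1 H:3
  CH2 → C:1 H:2
  CH2 → C:1 H:2
  CH3 → C:1 H:3
Element totals:
  C: 4
  H: 10
Molecular formula: C4H10.
Molar mass = 58.124 g/mol.
Mass from C: 4 × 12.011 = 48.044 g/mol.
%C = 48.044 / 58.124 × 100 = 82.66%.

82.66%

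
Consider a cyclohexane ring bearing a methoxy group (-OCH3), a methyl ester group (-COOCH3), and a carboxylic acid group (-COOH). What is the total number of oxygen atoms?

Atom tally by fragment:
  cyclohexane ring core → C:6 H:12
  (− 3 ring H displaced by substituents)
  + OCH3 → C:1 H:3 O:1
  + COOCH3 → C:2 H:3 O:2
  + COOH → C:1 H:1 O:2
Element totals:
  C: 10
  H: 16
  O: 5

5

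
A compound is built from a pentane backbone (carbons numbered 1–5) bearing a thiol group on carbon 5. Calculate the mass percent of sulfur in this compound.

Atom tally by fragment:
  CH3 → C:1 H:3
  CH2 → C:1 H:2
  CH2 → C:1 H:2
  CH2 → C:1 H:2
  CH2SH → C:1 H:3 S:1
Element totals:
  C: 5
  H: 12
  S: 1
Molecular formula: C5H12S.
Molar mass = 104.211 g/mol.
Mass from S: 1 × 32.06 = 32.060 g/mol.
%S = 32.060 / 104.211 × 100 = 30.76%.

30.76%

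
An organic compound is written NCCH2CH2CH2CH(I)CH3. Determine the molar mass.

Atom tally by fragment:
  NCCH2 → C:2 H:2 N:1
  CH2 → C:1 H:2
  CH2 → C:1 H:2
  CH(I) → C:1 H:1 I:1
  CH3 → C:1 H:3
Element totals:
  C: 6
  H: 10
  I: 1
  N: 1
Molecular formula: C6H10IN.
  M = 6(12.011) + 10(1.008) + 126.904 + 14.007
    = 72.066 + 10.080 + 126.904 + 14.007 = 223.057

223.06 g/mol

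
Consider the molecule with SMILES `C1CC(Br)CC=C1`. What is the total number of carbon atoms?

6

Atom tally by fragment:
  cyclohexene ring core → C:6 H:10
  (− 1 ring H displaced by substituents)
  + Br → Br:1
Element totals:
  C: 6
  H: 9
  Br: 1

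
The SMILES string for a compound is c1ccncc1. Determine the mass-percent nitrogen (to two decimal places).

17.71%

Atom tally by fragment:
  pyridine ring core → C:5 H:5 N:1
Element totals:
  C: 5
  H: 5
  N: 1
Molecular formula: C5H5N.
Molar mass = 79.102 g/mol.
Mass from N: 1 × 14.007 = 14.007 g/mol.
%N = 14.007 / 79.102 × 100 = 17.71%.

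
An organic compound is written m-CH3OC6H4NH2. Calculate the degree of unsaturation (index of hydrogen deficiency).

4

Atom tally by fragment:
  benzene ring core → C:6 H:6
  (− 2 ring H displaced by substituents)
  + OCH3 → C:1 H:3 O:1
  + NH2 → N:1 H:2
Element totals:
  C: 7
  H: 9
  N: 1
  O: 1
Molecular formula: C7H9NO.
DoU = (2C + 2 + N − H − X) / 2 = (2·7 + 2 + 1 − 9 − 0) / 2 = 4.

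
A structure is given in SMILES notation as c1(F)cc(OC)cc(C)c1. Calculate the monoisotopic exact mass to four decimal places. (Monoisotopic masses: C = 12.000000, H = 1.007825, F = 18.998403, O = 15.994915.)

140.0637

Atom tally by fragment:
  benzene ring core → C:6 H:6
  (− 3 ring H displaced by substituents)
  + F → F:1
  + OCH3 → C:1 H:3 O:1
  + CH3 → C:1 H:3
Element totals:
  C: 8
  H: 9
  F: 1
  O: 1
Molecular formula: C8H9FO.
  M = 8(12.0) + 9(1.007825) + 18.998403 + 15.994915
    = 96.000000 + 9.070425 + 18.998403 + 15.994915 = 140.063743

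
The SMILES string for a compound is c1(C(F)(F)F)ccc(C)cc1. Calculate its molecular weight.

Atom tally by fragment:
  benzene ring core → C:6 H:6
  (− 2 ring H displaced by substituents)
  + CF3 → C:1 F:3
  + CH3 → C:1 H:3
Element totals:
  C: 8
  H: 7
  F: 3
Molecular formula: C8H7F3.
  M = 8(12.011) + 7(1.008) + 3(18.998)
    = 96.088 + 7.056 + 56.994 = 160.138

160.14 g/mol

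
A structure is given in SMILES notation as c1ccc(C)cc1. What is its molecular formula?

C7H8

Atom tally by fragment:
  benzene ring core → C:6 H:6
  (− 1 ring H displaced by substituents)
  + CH3 → C:1 H:3
Element totals:
  C: 7
  H: 8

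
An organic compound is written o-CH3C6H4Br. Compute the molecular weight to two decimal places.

171.04 g/mol

Atom tally by fragment:
  benzene ring core → C:6 H:6
  (− 2 ring H displaced by substituents)
  + CH3 → C:1 H:3
  + Br → Br:1
Element totals:
  C: 7
  H: 7
  Br: 1
Molecular formula: C7H7Br.
  M = 7(12.011) + 7(1.008) + 79.904
    = 84.077 + 7.056 + 79.904 = 171.037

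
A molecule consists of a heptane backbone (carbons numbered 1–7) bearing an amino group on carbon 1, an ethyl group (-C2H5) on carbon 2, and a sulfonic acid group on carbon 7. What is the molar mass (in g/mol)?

223.33 g/mol

Atom tally by fragment:
  H2NCH2 → C:1 H:4 N:1
  CH(C2H5) → C:3 H:6
  CH2 → C:1 H:2
  CH2 → C:1 H:2
  CH2 → C:1 H:2
  CH2 → C:1 H:2
  CH2SO3H → C:1 H:3 S:1 O:3
Element totals:
  C: 9
  H: 21
  N: 1
  O: 3
  S: 1
Molecular formula: C9H21NO3S.
  M = 9(12.011) + 21(1.008) + 14.007 + 3(15.999) + 32.06
    = 108.099 + 21.168 + 14.007 + 47.997 + 32.060 = 223.331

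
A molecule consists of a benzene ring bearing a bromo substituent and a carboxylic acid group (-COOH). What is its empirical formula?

Atom tally by fragment:
  benzene ring core → C:6 H:6
  (− 2 ring H displaced by substituents)
  + Br → Br:1
  + COOH → C:1 H:1 O:2
Element totals:
  C: 7
  H: 5
  Br: 1
  O: 2
Molecular formula: C7H5BrO2.
gcd of subscripts (1, 7, 5, 2) = 1, so the empirical formula equals the molecular formula.

C7H5BrO2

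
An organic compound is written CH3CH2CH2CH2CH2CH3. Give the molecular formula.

Atom tally by fragment:
  CH3 → C:1 H:3
  CH2 → C:1 H:2
  CH2 → C:1 H:2
  CH2 → C:1 H:2
  CH2 → C:1 H:2
  CH3 → C:1 H:3
Element totals:
  C: 6
  H: 14

C6H14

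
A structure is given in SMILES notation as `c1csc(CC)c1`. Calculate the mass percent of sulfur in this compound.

28.58%

Atom tally by fragment:
  thiophene ring core → C:4 H:4 S:1
  (− 1 ring H displaced by substituents)
  + C2H5 → C:2 H:5
Element totals:
  C: 6
  H: 8
  S: 1
Molecular formula: C6H8S.
Molar mass = 112.190 g/mol.
Mass from S: 1 × 32.06 = 32.060 g/mol.
%S = 32.060 / 112.190 × 100 = 28.58%.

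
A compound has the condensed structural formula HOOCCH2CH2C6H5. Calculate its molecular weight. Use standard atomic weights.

Atom tally by fragment:
  HOOCCH2 → C:2 H:3 O:2
  CH2C6H5 → C:7 H:7
Element totals:
  C: 9
  H: 10
  O: 2
Molecular formula: C9H10O2.
  M = 9(12.011) + 10(1.008) + 2(15.999)
    = 108.099 + 10.080 + 31.998 = 150.177

150.18 g/mol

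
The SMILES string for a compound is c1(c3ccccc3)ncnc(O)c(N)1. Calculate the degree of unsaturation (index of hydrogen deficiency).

Atom tally by fragment:
  pyrimidine ring core → C:4 H:4 N:2
  (− 3 ring H displaced by substituents)
  + C6H5 → C:6 H:5
  + OH → O:1 H:1
  + NH2 → N:1 H:2
Element totals:
  C: 10
  H: 9
  N: 3
  O: 1
Molecular formula: C10H9N3O.
DoU = (2C + 2 + N − H − X) / 2 = (2·10 + 2 + 3 − 9 − 0) / 2 = 8.

8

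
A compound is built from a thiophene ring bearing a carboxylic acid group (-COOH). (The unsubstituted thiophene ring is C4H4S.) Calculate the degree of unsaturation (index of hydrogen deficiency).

Atom tally by fragment:
  thiophene ring core → C:4 H:4 S:1
  (− 1 ring H displaced by substituents)
  + COOH → C:1 H:1 O:2
Element totals:
  C: 5
  H: 4
  O: 2
  S: 1
Molecular formula: C5H4O2S.
DoU = (2C + 2 + N − H − X) / 2 = (2·5 + 2 + 0 − 4 − 0) / 2 = 4.

4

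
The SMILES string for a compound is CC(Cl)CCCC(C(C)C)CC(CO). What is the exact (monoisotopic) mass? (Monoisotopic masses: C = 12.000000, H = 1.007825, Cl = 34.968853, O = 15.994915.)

Atom tally by fragment:
  CH3 → C:1 H:3
  CH(Cl) → C:1 H:1 Cl:1
  CH2 → C:1 H:2
  CH2 → C:1 H:2
  CH2 → C:1 H:2
  CH(CH(CH3)2) → C:4 H:8
  CH2 → C:1 H:2
  CH2CH2OH → C:2 H:5 O:1
Element totals:
  C: 12
  H: 25
  Cl: 1
  O: 1
Molecular formula: C12H25ClO.
  M = 12(12.0) + 25(1.007825) + 34.968853 + 15.994915
    = 144.000000 + 25.195625 + 34.968853 + 15.994915 = 220.159393

220.1594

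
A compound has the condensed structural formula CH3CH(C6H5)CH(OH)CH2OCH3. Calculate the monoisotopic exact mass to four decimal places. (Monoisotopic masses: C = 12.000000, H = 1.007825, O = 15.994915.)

Atom tally by fragment:
  CH3 → C:1 H:3
  CH(C6H5) → C:7 H:6
  CH(OH) → C:1 H:2 O:1
  CH2OCH3 → C:2 H:5 O:1
Element totals:
  C: 11
  H: 16
  O: 2
Molecular formula: C11H16O2.
  M = 11(12.0) + 16(1.007825) + 2(15.994915)
    = 132.000000 + 16.125200 + 31.989830 = 180.115030

180.1150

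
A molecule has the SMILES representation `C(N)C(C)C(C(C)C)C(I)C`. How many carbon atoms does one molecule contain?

9

Atom tally by fragment:
  H2NCH2 → C:1 H:4 N:1
  CH(CH3) → C:2 H:4
  CH(CH(CH3)2) → C:4 H:8
  CH(I) → C:1 H:1 I:1
  CH3 → C:1 H:3
Element totals:
  C: 9
  H: 20
  I: 1
  N: 1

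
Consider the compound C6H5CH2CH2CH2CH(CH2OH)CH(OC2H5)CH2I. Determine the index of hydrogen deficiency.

4

Element totals:
  C: 15
  H: 23
  I: 1
  O: 2
Molecular formula: C15H23IO2.
DoU = (2C + 2 + N − H − X) / 2 = (2·15 + 2 + 0 − 23 − 1) / 2 = 4.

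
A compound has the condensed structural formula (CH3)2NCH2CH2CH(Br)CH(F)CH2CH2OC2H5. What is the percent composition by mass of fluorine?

Atom tally by fragment:
  (CH3)2NCH2 → C:3 H:8 N:1
  CH2 → C:1 H:2
  CH(Br) → C:1 H:1 Br:1
  CH(F) → C:1 H:1 F:1
  CH2 → C:1 H:2
  CH2OC2H5 → C:3 H:7 O:1
Element totals:
  C: 10
  H: 21
  Br: 1
  F: 1
  N: 1
  O: 1
Molecular formula: C10H21BrFNO.
Molar mass = 270.186 g/mol.
Mass from F: 1 × 18.998 = 18.998 g/mol.
%F = 18.998 / 270.186 × 100 = 7.03%.

7.03%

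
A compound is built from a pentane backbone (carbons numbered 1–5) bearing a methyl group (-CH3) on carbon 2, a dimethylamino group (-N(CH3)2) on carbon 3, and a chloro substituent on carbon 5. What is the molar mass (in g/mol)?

Atom tally by fragment:
  CH3 → C:1 H:3
  CH(CH3) → C:2 H:4
  CH(N(CH3)2) → C:3 H:7 N:1
  CH2 → C:1 H:2
  CH2Cl → C:1 H:2 Cl:1
Element totals:
  C: 8
  H: 18
  Cl: 1
  N: 1
Molecular formula: C8H18ClN.
  M = 8(12.011) + 18(1.008) + 35.45 + 14.007
    = 96.088 + 18.144 + 35.450 + 14.007 = 163.689

163.69 g/mol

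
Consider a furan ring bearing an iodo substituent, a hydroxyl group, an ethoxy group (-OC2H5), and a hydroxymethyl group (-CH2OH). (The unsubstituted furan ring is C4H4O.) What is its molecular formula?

C7H9IO4

Atom tally by fragment:
  furan ring core → C:4 H:4 O:1
  (− 4 ring H displaced by substituents)
  + I → I:1
  + OH → O:1 H:1
  + OC2H5 → C:2 H:5 O:1
  + CH2OH → C:1 H:3 O:1
Element totals:
  C: 7
  H: 9
  I: 1
  O: 4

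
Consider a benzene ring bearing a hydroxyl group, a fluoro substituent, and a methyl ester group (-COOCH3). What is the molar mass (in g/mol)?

Atom tally by fragment:
  benzene ring core → C:6 H:6
  (− 3 ring H displaced by substituents)
  + OH → O:1 H:1
  + F → F:1
  + COOCH3 → C:2 H:3 O:2
Element totals:
  C: 8
  H: 7
  F: 1
  O: 3
Molecular formula: C8H7FO3.
  M = 8(12.011) + 7(1.008) + 18.998 + 3(15.999)
    = 96.088 + 7.056 + 18.998 + 47.997 = 170.139

170.14 g/mol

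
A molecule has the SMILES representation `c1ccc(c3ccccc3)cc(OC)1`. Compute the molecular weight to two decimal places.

184.24 g/mol

Atom tally by fragment:
  benzene ring core → C:6 H:6
  (− 2 ring H displaced by substituents)
  + C6H5 → C:6 H:5
  + OCH3 → C:1 H:3 O:1
Element totals:
  C: 13
  H: 12
  O: 1
Molecular formula: C13H12O.
  M = 13(12.011) + 12(1.008) + 15.999
    = 156.143 + 12.096 + 15.999 = 184.238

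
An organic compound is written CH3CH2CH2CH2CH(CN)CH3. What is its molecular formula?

C7H13N

Element totals:
  C: 7
  H: 13
  N: 1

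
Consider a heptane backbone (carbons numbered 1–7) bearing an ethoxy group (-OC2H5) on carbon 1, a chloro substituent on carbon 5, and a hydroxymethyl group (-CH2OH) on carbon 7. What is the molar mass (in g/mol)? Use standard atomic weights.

208.73 g/mol

Atom tally by fragment:
  C2H5OCH2 → C:3 H:7 O:1
  CH2 → C:1 H:2
  CH2 → C:1 H:2
  CH2 → C:1 H:2
  CH(Cl) → C:1 H:1 Cl:1
  CH2 → C:1 H:2
  CH2CH2OH → C:2 H:5 O:1
Element totals:
  C: 10
  H: 21
  Cl: 1
  O: 2
Molecular formula: C10H21ClO2.
  M = 10(12.011) + 21(1.008) + 35.45 + 2(15.999)
    = 120.110 + 21.168 + 35.450 + 31.998 = 208.726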